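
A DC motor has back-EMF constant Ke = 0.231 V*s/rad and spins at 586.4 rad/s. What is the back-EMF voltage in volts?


V_emf = Ke * omega = 0.231*586.4 = 135.4584

135.4584 V


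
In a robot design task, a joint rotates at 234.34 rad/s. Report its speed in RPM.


RPM = 234.34 * 60/(2*pi) = 2237.7822

2237.7822 RPM


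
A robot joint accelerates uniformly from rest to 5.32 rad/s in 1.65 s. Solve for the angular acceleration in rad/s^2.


alpha = delta_omega / t = 5.32 / 1.65 = 3.2242

3.2242 rad/s^2


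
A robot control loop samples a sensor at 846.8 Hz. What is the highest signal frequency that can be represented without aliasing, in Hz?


f_max = f_s/2 = 846.8/2 = 423.4000

423.4000 Hz


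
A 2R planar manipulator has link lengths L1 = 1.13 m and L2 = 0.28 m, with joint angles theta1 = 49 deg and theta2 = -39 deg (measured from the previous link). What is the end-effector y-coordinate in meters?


y = L1*sin(th1) + L2*sin(th1+th2) = 1.13*sin(49 deg) + 0.28*sin(10 deg) = 0.9014

0.9014 m


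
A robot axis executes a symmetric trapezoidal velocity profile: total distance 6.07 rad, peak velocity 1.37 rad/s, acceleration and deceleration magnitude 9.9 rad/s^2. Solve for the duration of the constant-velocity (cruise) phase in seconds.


t_acc = v/a = 0.138384 s, d_acc = v^2/(2a) = 0.094793 rad each
d_cruise = 6.07 - 2*0.094793 = 5.880414 rad
t_cruise = d_cruise/v = 5.880414/1.37 = 4.2923

4.2923 s


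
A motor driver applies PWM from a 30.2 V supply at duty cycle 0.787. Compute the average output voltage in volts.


V_avg = V_supply * D = 30.2*0.787 = 23.7674

23.7674 V


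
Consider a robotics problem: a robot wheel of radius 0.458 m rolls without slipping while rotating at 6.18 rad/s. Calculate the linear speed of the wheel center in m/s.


v = omega * r = 6.18 * 0.458 = 2.8304

2.8304 m/s


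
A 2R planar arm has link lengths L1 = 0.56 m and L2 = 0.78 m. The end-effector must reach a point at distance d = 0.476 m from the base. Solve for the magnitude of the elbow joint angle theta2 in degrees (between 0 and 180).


cos(th2) = (d^2 - L1^2 - L2^2)/(2*L1*L2) = (0.476^2 - 0.56^2 - 0.78^2)/(2*0.56*0.78) = -0.79604396
th2 = acos(-0.79604396) = 142.7540 deg

142.7540 degrees


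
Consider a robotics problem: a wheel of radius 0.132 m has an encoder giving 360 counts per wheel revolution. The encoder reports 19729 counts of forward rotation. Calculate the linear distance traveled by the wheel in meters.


revs = 19729/360 = 54.802778
d = revs * 2*pi*r = 54.802778 * 2*pi*0.132 = 45.4524

45.4524 m


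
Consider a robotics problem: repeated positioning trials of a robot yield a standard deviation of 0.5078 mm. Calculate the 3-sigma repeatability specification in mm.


repeatability = 3*sigma = 3*0.5078 = 1.5234

1.5234 mm


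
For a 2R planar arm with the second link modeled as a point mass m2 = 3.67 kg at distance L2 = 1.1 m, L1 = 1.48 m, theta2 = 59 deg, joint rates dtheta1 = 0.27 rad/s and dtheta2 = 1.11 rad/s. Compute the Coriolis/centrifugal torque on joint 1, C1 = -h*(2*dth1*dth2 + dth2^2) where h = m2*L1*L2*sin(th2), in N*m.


h = m2*L1*L2*sin(th2) = 3.67*1.48*1.1*sin(59 deg) = 5.121369
C1 = -h*(2*0.27*1.11 + 1.11^2) = -5.121369*1.8315 = -9.3798

-9.3798 N*m


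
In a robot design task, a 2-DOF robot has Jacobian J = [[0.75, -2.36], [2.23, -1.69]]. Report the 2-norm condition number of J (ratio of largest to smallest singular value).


JJ^T eigenvalues: trace(JJ^T) = 13.9611, det(JJ^T) = det(J)^2 = 15.96242209
s_max^2 = (13.9611 + sqrt(131.06262485))/2 = 12.70467930
s_min^2 = (13.9611 - sqrt(131.06262485))/2 = 1.25642070
kappa = s_max/s_min = sqrt(12.70467930/1.25642070) = 3.1799

3.1799


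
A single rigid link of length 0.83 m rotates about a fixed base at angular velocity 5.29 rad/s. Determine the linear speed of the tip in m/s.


v = L*omega = 0.83 * 5.29 = 4.3907

4.3907 m/s


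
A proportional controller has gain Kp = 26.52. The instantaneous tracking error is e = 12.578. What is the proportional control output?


u_P = Kp * e = 26.52 * 12.578 = 333.5686

333.5686


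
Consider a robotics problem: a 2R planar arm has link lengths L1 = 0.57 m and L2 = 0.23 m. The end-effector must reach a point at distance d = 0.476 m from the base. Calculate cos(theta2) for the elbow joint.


cos(th2) = (d^2 - L1^2 - L2^2)/(2*L1*L2) = (0.476^2 - 0.57^2 - 0.23^2)/(2*0.57*0.23) = -0.5768

-0.5768


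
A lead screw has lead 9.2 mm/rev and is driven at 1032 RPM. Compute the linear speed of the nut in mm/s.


v = lead * (RPM/60) = 9.2*1032/60 = 158.2400

158.2400 mm/s


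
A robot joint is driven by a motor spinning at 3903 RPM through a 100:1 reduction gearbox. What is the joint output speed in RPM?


omega_joint = omega_motor / N = 3903 / 100 = 39.0300

39.0300 RPM


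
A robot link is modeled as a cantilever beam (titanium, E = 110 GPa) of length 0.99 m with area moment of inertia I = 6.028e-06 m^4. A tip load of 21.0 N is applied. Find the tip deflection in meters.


delta = F*L^3/(3*E*I) = 21.0*0.99^3/(3*1.100e+11*6.028e-06)
      = 20.376279/1989240 = 1.0243e-05

1.0243e-05 m


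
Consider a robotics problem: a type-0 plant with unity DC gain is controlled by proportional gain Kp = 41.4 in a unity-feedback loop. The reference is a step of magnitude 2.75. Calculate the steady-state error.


e_ss = R/(1 + Kp) = 2.75/(1 + 41.4) = 2.75/42.4000 = 0.0649

0.0649


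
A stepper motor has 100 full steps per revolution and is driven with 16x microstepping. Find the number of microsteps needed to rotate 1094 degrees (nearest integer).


step_size = 360/(100*16) = 360/1600 = 0.225000 deg
n = 1094/(360/1600) = 1094*1600/360 = 4862.2222 -> 4862

4862 steps


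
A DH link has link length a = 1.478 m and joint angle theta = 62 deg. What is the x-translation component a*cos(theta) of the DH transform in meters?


a*cos(theta) = 1.478*cos(62 deg) = 0.6939

0.6939 m


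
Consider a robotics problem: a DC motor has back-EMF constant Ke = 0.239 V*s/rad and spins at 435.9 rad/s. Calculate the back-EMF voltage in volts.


V_emf = Ke * omega = 0.239*435.9 = 104.1801

104.1801 V


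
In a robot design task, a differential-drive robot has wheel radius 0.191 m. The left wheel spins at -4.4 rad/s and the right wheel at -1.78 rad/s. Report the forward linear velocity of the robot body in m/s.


v = r*(wR + wL)/2 = 0.191*(-1.78 + -4.4)/2 = -0.5902

-0.5902 m/s


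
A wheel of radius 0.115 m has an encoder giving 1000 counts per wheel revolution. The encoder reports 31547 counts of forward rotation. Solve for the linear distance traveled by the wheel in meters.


revs = 31547/1000 = 31.547000
d = revs * 2*pi*r = 31.547000 * 2*pi*0.115 = 22.7948

22.7948 m


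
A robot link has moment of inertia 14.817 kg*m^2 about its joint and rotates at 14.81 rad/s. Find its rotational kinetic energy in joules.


KE = (1/2)*I*omega^2 = 0.5*14.817*14.81^2 = 1624.9515

1624.9515 J


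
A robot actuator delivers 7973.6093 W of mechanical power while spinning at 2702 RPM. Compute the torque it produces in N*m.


omega = 2702 * 2*pi/60 = 282.952778 rad/s
tau = P / omega = 7973.6093 / 282.952778 = 28.1800

28.1800 N*m


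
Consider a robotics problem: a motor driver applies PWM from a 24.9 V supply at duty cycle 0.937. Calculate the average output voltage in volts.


V_avg = V_supply * D = 24.9*0.937 = 23.3313

23.3313 V


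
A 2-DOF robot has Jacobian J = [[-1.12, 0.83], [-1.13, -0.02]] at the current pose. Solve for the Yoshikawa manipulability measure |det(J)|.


det(J) = -1.12*-0.02 - (0.83)*(-1.13) = 0.9603
|det(J)| = 0.9603

0.9603


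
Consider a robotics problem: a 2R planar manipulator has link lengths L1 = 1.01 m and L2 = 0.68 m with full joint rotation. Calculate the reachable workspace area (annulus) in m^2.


r_max = L1 + L2 = 1.6900, r_min = |L1 - L2| = 0.3300
A = pi*(r_max^2 - r_min^2) = pi*(2.8561 - 0.1089) = 8.6306

8.6306 m^2


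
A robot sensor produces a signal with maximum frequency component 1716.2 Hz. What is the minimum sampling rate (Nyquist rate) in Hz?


f_s,min = 2*f_max = 2*1716.2 = 3432.4000

3432.4000 Hz


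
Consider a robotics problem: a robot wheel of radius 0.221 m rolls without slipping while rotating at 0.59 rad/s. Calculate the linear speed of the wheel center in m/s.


v = omega * r = 0.59 * 0.221 = 0.1304

0.1304 m/s


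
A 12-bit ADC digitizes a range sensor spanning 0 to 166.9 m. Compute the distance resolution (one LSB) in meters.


res = range / 2^n = 166.9/2^12 = 166.9/4096 = 0.0407

0.0407 m


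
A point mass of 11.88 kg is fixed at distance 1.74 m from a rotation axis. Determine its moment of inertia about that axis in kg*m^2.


I = m*r^2 = 11.88*1.74^2 = 35.9679

35.9679 kg*m^2


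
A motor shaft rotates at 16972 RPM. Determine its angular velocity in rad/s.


omega = 16972 * 2*pi/60 = 1777.3037

1777.3037 rad/s


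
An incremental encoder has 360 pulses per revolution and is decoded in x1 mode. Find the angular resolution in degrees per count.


resolution = 360 / (PPR * 1) = 360 / 360 = 1.0000

1.0000 degrees


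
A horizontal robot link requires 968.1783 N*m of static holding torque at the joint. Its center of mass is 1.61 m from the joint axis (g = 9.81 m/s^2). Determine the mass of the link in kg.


m = tau / (g*L) = 968.1783 / (9.81 * 1.61) = 61.3000

61.3000 kg


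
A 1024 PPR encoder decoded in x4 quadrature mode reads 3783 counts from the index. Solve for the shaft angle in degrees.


angle = counts * 360 / (PPR*4) = 3783 * 360 / 4096 = 332.4902

332.4902 degrees


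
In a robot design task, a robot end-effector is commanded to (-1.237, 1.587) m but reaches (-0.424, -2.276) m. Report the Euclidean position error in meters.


dx = -0.424 - (-1.237) = 0.8130, dy = -2.276 - (1.587) = -3.8630
err = sqrt(0.660969 + 14.922769) = 3.9476

3.9476 m


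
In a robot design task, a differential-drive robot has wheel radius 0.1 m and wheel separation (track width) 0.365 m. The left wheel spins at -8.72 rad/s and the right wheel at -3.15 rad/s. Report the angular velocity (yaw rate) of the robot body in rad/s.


omega = r*(wR - wL)/L = 0.1*(-3.15 - (-8.72))/0.365 = 1.5260

1.5260 rad/s


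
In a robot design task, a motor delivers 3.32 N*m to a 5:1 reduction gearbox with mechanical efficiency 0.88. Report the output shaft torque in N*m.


tau_out = tau_in * N * eta = 3.32 * 5 * 0.88 = 14.6080

14.6080 N*m


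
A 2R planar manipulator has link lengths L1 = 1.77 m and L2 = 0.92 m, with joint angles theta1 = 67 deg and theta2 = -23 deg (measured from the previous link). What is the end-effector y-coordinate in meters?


y = L1*sin(th1) + L2*sin(th1+th2) = 1.77*sin(67 deg) + 0.92*sin(44 deg) = 2.2684

2.2684 m


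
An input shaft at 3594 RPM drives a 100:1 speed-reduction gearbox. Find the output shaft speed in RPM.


omega_out = omega_in / N = 3594 / 100 = 35.9400

35.9400 RPM


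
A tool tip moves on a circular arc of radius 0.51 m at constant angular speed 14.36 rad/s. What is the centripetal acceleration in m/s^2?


a_c = omega^2 * r = 14.36^2 * 0.51 = 105.1669

105.1669 m/s^2


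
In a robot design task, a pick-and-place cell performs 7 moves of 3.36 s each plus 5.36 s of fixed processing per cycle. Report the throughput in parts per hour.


T_cycle = 7*3.36 + 5.36 = 28.8800 s
rate = 3600/T = 124.6537

124.6537 parts/hour


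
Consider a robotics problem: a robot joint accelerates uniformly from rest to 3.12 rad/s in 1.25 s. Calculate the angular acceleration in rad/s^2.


alpha = delta_omega / t = 3.12 / 1.25 = 2.4960

2.4960 rad/s^2


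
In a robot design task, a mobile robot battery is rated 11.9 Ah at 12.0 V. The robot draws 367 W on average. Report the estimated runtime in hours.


E = 11.9*12.0 = 142.8000 Wh
t = E/P = 142.8000/367 = 0.3891

0.3891 hours


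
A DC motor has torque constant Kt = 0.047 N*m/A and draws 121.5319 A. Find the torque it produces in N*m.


tau = Kt * I = 0.047*121.5319 = 5.7120

5.7120 N*m


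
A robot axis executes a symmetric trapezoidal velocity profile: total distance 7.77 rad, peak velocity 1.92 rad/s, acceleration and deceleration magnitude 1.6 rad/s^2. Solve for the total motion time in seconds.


t_acc = v/a = 1.92/1.6 = 1.200000 s
d_acc = v^2/(2a) = 1.152000 rad (each ramp)
d_cruise = 7.77 - 2*1.152000 = 5.466000 rad
t_cruise = 5.466000/1.92 = 2.846875 s
t_total = 2*1.200000 + 2.846875 = 5.2469

5.2469 s


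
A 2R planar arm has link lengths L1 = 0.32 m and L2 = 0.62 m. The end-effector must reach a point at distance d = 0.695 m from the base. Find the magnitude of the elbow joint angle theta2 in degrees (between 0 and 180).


cos(th2) = (d^2 - L1^2 - L2^2)/(2*L1*L2) = (0.695^2 - 0.32^2 - 0.62^2)/(2*0.32*0.62) = -0.00951361
th2 = acos(-0.00951361) = 90.5451 deg

90.5451 degrees


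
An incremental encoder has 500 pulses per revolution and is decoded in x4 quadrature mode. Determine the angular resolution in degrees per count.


resolution = 360 / (PPR * 4) = 360 / 2000 = 0.1800

0.1800 degrees


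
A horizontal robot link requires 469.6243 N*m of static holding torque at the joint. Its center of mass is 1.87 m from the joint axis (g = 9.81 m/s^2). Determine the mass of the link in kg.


m = tau / (g*L) = 469.6243 / (9.81 * 1.87) = 25.6000

25.6000 kg


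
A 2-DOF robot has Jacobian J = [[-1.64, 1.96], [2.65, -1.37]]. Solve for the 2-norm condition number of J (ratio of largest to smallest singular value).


JJ^T eigenvalues: trace(JJ^T) = 15.4306, det(JJ^T) = det(J)^2 = 8.68598784
s_max^2 = (15.4306 + sqrt(203.35946500))/2 = 14.84550801
s_min^2 = (15.4306 - sqrt(203.35946500))/2 = 0.58509199
kappa = s_max/s_min = sqrt(14.84550801/0.58509199) = 5.0372

5.0372


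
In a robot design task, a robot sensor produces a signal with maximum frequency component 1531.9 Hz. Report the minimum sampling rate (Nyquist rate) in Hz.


f_s,min = 2*f_max = 2*1531.9 = 3063.8000

3063.8000 Hz


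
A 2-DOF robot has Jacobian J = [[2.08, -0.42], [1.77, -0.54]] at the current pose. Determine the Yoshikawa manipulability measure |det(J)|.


det(J) = 2.08*-0.54 - (-0.42)*(1.77) = -0.3798
|det(J)| = 0.3798

0.3798


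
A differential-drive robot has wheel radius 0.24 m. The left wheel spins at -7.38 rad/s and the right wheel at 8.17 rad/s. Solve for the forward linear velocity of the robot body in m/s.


v = r*(wR + wL)/2 = 0.24*(8.17 + -7.38)/2 = 0.0948

0.0948 m/s


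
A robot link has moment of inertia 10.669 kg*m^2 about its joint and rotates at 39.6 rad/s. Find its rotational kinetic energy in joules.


KE = (1/2)*I*omega^2 = 0.5*10.669*39.6^2 = 8365.3495

8365.3495 J


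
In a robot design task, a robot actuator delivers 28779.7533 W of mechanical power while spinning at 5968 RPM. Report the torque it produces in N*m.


omega = 5968 * 2*pi/60 = 624.967499 rad/s
tau = P / omega = 28779.7533 / 624.967499 = 46.0500

46.0500 N*m


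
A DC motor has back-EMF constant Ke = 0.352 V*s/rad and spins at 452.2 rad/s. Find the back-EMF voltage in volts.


V_emf = Ke * omega = 0.352*452.2 = 159.1744

159.1744 V


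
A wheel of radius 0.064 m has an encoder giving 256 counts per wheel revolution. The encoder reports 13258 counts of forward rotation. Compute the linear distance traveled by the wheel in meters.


revs = 13258/256 = 51.789062
d = revs * 2*pi*r = 51.789062 * 2*pi*0.064 = 20.8256

20.8256 m


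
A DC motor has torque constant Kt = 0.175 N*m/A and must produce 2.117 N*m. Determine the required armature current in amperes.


I = tau / Kt = 2.117/0.175 = 12.0971

12.0971 A


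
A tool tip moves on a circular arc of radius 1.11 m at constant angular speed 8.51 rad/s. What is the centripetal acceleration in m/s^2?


a_c = omega^2 * r = 8.51^2 * 1.11 = 80.3863

80.3863 m/s^2


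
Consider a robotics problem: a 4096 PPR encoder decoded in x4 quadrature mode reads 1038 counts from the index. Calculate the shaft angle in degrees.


angle = counts * 360 / (PPR*4) = 1038 * 360 / 16384 = 22.8076

22.8076 degrees


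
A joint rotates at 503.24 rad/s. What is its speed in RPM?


RPM = 503.24 * 60/(2*pi) = 4805.5880

4805.5880 RPM


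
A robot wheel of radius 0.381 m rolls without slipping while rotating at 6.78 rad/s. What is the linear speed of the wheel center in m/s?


v = omega * r = 6.78 * 0.381 = 2.5832

2.5832 m/s


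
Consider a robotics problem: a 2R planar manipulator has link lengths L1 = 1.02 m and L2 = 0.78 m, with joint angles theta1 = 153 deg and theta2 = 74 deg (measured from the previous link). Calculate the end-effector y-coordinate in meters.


y = L1*sin(th1) + L2*sin(th1+th2) = 1.02*sin(153 deg) + 0.78*sin(227 deg) = -0.1074

-0.1074 m


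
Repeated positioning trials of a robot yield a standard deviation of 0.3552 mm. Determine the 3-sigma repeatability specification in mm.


repeatability = 3*sigma = 3*0.3552 = 1.0656

1.0656 mm


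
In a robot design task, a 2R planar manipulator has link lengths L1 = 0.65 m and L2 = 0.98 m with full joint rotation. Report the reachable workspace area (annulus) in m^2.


r_max = L1 + L2 = 1.6300, r_min = |L1 - L2| = 0.3300
A = pi*(r_max^2 - r_min^2) = pi*(2.6569 - 0.1089) = 8.0048

8.0048 m^2


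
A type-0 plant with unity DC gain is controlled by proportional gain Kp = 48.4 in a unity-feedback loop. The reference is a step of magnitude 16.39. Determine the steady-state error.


e_ss = R/(1 + Kp) = 16.39/(1 + 48.4) = 16.39/49.4000 = 0.3318

0.3318


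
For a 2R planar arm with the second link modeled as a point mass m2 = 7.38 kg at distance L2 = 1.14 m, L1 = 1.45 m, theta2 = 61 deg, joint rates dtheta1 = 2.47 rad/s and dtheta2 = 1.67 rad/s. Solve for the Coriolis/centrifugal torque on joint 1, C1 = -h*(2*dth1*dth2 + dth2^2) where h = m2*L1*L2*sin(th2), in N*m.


h = m2*L1*L2*sin(th2) = 7.38*1.45*1.14*sin(61 deg) = 10.669608
C1 = -h*(2*2.47*1.67 + 1.67^2) = -10.669608*11.0387 = -117.7786

-117.7786 N*m


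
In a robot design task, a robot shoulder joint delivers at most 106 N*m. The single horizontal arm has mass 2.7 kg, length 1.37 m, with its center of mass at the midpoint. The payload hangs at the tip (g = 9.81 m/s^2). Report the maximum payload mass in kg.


tau_arm = m_arm*g*(L/2) = 2.7*9.81*1.37/2 = 18.1436 N*m
tau_payload = tau_max - tau_arm = 106 - 18.1436 = 87.8564
m_payload = tau_payload / (g*L) = 87.8564 / (9.81*1.37) = 6.5371

6.5371 kg


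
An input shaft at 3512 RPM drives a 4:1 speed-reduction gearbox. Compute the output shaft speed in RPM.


omega_out = omega_in / N = 3512 / 4 = 878.0000

878.0000 RPM


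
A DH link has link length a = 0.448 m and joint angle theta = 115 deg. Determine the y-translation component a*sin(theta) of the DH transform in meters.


a*sin(theta) = 0.448*sin(115 deg) = 0.4060

0.4060 m


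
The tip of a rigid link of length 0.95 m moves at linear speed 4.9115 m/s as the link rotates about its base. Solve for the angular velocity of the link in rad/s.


omega = v / L = 4.9115 / 0.95 = 5.1700

5.1700 rad/s


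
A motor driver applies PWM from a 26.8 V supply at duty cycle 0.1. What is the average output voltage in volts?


V_avg = V_supply * D = 26.8*0.1 = 2.6800

2.6800 V


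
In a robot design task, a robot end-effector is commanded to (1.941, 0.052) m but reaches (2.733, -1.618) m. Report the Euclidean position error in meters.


dx = 2.733 - (1.941) = 0.7920, dy = -1.618 - (0.052) = -1.6700
err = sqrt(0.627264 + 2.788900) = 1.8483

1.8483 m


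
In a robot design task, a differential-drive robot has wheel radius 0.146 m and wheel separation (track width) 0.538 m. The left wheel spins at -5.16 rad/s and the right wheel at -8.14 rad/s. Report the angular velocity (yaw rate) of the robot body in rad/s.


omega = r*(wR - wL)/L = 0.146*(-8.14 - (-5.16))/0.538 = -0.8087

-0.8087 rad/s


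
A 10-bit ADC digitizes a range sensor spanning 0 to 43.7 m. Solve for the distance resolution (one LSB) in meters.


res = range / 2^n = 43.7/2^10 = 43.7/1024 = 0.0427

0.0427 m


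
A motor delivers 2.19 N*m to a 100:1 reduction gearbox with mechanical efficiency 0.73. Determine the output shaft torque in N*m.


tau_out = tau_in * N * eta = 2.19 * 100 * 0.73 = 159.8700

159.8700 N*m


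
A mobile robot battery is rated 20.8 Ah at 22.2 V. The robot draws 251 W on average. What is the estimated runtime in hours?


E = 20.8*22.2 = 461.7600 Wh
t = E/P = 461.7600/251 = 1.8397

1.8397 hours


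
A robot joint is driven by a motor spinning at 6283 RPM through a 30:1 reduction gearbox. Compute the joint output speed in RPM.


omega_joint = omega_motor / N = 6283 / 30 = 209.4333

209.4333 RPM


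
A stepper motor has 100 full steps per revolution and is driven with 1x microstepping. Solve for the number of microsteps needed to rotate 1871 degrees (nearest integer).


step_size = 360/(100*1) = 360/100 = 3.600000 deg
n = 1871/(360/100) = 1871*100/360 = 519.7222 -> 520

520 steps


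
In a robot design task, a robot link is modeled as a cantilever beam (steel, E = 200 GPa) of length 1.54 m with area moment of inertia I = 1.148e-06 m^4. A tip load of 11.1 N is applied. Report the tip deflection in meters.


delta = F*L^3/(3*E*I) = 11.1*1.54^3/(3*2.000e+11*1.148e-06)
      = 40.5401304/688800 = 5.8856e-05

5.8856e-05 m


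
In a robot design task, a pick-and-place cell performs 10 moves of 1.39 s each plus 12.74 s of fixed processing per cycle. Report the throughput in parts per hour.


T_cycle = 10*1.39 + 12.74 = 26.6400 s
rate = 3600/T = 135.1351

135.1351 parts/hour


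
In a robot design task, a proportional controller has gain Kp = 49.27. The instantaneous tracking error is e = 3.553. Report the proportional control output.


u_P = Kp * e = 49.27 * 3.553 = 175.0563

175.0563


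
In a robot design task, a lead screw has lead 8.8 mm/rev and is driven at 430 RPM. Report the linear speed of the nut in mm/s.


v = lead * (RPM/60) = 8.8*430/60 = 63.0667

63.0667 mm/s


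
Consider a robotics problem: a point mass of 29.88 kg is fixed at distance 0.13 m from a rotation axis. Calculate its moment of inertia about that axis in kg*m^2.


I = m*r^2 = 29.88*0.13^2 = 0.5050

0.5050 kg*m^2


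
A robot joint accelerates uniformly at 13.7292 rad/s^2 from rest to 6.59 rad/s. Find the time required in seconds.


t = delta_omega / alpha = 6.59 / 13.7292 = 0.4800

0.4800 s


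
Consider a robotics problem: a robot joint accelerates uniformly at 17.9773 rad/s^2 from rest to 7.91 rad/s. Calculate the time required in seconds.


t = delta_omega / alpha = 7.91 / 17.9773 = 0.4400

0.4400 s


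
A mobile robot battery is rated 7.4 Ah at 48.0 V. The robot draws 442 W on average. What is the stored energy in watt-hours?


E = capacity * V = 7.4*48.0 = 355.2000

355.2000 Wh


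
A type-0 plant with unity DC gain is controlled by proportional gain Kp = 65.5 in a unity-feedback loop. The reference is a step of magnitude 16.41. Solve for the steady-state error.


e_ss = R/(1 + Kp) = 16.41/(1 + 65.5) = 16.41/66.5000 = 0.2468

0.2468


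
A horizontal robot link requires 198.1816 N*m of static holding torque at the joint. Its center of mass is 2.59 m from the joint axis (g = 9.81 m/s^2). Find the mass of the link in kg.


m = tau / (g*L) = 198.1816 / (9.81 * 2.59) = 7.8000

7.8000 kg


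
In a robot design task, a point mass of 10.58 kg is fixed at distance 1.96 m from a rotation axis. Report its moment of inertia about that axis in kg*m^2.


I = m*r^2 = 10.58*1.96^2 = 40.6441

40.6441 kg*m^2


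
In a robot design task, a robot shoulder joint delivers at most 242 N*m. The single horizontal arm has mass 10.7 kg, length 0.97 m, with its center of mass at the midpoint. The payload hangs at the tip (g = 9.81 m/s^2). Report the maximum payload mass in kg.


tau_arm = m_arm*g*(L/2) = 10.7*9.81*0.97/2 = 50.9090 N*m
tau_payload = tau_max - tau_arm = 242 - 50.9090 = 191.0910
m_payload = tau_payload / (g*L) = 191.0910 / (9.81*0.97) = 20.0817

20.0817 kg


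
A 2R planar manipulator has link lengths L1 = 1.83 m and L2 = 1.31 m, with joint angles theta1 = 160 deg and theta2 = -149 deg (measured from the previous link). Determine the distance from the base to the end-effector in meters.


x = L1*cos(th1) + L2*cos(th1+th2) = -0.433706
y = L1*sin(th1) + L2*sin(th1+th2) = 0.875857
d = sqrt(x^2 + y^2) = sqrt(0.188101 + 0.767125) = 0.9774

0.9774 m


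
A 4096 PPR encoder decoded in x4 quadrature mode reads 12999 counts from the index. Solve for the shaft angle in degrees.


angle = counts * 360 / (PPR*4) = 12999 * 360 / 16384 = 285.6226

285.6226 degrees


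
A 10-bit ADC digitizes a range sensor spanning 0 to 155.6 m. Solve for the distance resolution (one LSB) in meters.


res = range / 2^n = 155.6/2^10 = 155.6/1024 = 0.1520

0.1520 m


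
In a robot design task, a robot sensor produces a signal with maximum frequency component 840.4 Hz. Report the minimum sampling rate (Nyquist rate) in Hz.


f_s,min = 2*f_max = 2*840.4 = 1680.8000

1680.8000 Hz


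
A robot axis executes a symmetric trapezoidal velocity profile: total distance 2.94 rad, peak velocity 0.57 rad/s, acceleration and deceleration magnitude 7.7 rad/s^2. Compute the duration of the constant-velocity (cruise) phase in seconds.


t_acc = v/a = 0.074026 s, d_acc = v^2/(2a) = 0.021097 rad each
d_cruise = 2.94 - 2*0.021097 = 2.897806 rad
t_cruise = d_cruise/v = 2.897806/0.57 = 5.0839

5.0839 s


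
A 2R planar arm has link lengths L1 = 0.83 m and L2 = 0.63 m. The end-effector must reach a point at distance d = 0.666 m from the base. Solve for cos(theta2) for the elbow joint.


cos(th2) = (d^2 - L1^2 - L2^2)/(2*L1*L2) = (0.666^2 - 0.83^2 - 0.63^2)/(2*0.83*0.63) = -0.6141

-0.6141


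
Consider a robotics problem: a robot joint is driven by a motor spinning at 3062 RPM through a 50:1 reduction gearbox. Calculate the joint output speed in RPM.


omega_joint = omega_motor / N = 3062 / 50 = 61.2400

61.2400 RPM


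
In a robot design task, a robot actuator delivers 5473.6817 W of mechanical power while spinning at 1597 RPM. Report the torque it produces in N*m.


omega = 1597 * 2*pi/60 = 167.237449 rad/s
tau = P / omega = 5473.6817 / 167.237449 = 32.7300

32.7300 N*m


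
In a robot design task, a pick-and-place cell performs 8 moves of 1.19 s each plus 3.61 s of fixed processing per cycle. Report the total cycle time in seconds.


T = 8*1.19 + 3.61 = 13.1300

13.1300 s


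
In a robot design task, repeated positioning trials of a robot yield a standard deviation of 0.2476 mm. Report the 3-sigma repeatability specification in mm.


repeatability = 3*sigma = 3*0.2476 = 0.7428

0.7428 mm


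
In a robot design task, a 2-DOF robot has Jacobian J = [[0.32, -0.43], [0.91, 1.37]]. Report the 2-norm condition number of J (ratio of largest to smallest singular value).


JJ^T eigenvalues: trace(JJ^T) = 2.9923, det(JJ^T) = det(J)^2 = 0.68840209
s_max^2 = (2.9923 + sqrt(6.20025093))/2 = 2.74116515
s_min^2 = (2.9923 - sqrt(6.20025093))/2 = 0.25113485
kappa = s_max/s_min = sqrt(2.74116515/0.25113485) = 3.3038

3.3038


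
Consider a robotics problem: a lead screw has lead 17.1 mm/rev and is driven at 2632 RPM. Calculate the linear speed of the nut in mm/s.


v = lead * (RPM/60) = 17.1*2632/60 = 750.1200

750.1200 mm/s


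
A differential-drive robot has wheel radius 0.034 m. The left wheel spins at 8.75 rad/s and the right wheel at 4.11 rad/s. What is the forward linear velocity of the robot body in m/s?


v = r*(wR + wL)/2 = 0.034*(4.11 + 8.75)/2 = 0.2186

0.2186 m/s


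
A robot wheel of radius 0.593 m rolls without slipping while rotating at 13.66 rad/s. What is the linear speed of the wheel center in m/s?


v = omega * r = 13.66 * 0.593 = 8.1004

8.1004 m/s


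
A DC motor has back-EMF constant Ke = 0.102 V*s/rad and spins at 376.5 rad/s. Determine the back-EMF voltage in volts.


V_emf = Ke * omega = 0.102*376.5 = 38.4030

38.4030 V


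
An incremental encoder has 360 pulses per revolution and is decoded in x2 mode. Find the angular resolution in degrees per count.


resolution = 360 / (PPR * 2) = 360 / 720 = 0.5000

0.5000 degrees


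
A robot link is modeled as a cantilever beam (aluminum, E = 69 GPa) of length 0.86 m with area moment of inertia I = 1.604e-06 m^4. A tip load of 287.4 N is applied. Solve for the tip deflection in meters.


delta = F*L^3/(3*E*I) = 287.4*0.86^3/(3*6.900e+10*1.604e-06)
      = 182.8024944/332028 = 5.5056e-04

5.5056e-04 m


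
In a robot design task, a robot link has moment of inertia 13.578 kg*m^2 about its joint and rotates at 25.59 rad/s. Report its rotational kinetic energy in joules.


KE = (1/2)*I*omega^2 = 0.5*13.578*25.59^2 = 4445.7638

4445.7638 J


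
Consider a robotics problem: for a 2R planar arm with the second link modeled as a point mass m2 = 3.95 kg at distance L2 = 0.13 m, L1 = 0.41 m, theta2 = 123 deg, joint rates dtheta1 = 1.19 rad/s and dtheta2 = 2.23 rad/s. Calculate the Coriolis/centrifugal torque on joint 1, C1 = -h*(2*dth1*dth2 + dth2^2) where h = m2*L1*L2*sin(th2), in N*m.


h = m2*L1*L2*sin(th2) = 3.95*0.41*0.13*sin(123 deg) = 0.176570
C1 = -h*(2*1.19*2.23 + 2.23^2) = -0.176570*10.2803 = -1.8152

-1.8152 N*m


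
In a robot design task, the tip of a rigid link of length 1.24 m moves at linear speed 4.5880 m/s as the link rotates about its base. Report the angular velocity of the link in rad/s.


omega = v / L = 4.5880 / 1.24 = 3.7000

3.7000 rad/s


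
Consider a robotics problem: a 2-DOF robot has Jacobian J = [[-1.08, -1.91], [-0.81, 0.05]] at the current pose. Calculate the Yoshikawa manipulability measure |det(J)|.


det(J) = -1.08*0.05 - (-1.91)*(-0.81) = -1.6011
|det(J)| = 1.6011

1.6011


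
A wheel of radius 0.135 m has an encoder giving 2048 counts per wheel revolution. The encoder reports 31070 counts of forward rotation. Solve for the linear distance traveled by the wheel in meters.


revs = 31070/2048 = 15.170898
d = revs * 2*pi*r = 15.170898 * 2*pi*0.135 = 12.8684

12.8684 m


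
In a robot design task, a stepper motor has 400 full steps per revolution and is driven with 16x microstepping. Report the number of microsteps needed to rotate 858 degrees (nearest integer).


step_size = 360/(400*16) = 360/6400 = 0.056250 deg
n = 858/(360/6400) = 858*6400/360 = 15253.3333 -> 15253

15253 steps


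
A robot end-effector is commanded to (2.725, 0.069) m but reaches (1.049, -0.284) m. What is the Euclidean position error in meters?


dx = 1.049 - (2.725) = -1.6760, dy = -0.284 - (0.069) = -0.3530
err = sqrt(2.808976 + 0.124609) = 1.7128

1.7128 m


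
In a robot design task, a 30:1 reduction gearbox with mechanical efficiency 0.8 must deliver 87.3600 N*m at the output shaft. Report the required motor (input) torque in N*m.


tau_in = tau_out / (N * eta) = 87.3600 / (30 * 0.8) = 3.6400

3.6400 N*m


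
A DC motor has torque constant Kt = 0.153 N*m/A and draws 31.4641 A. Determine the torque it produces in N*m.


tau = Kt * I = 0.153*31.4641 = 4.8140

4.8140 N*m


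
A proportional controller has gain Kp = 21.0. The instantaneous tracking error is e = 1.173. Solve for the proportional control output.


u_P = Kp * e = 21.0 * 1.173 = 24.6330

24.6330


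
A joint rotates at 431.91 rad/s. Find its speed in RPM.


RPM = 431.91 * 60/(2*pi) = 4124.4367

4124.4367 RPM


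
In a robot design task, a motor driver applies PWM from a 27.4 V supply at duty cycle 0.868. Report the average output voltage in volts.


V_avg = V_supply * D = 27.4*0.868 = 23.7832

23.7832 V


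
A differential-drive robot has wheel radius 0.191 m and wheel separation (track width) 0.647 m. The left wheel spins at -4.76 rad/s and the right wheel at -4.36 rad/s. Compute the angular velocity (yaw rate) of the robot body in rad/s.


omega = r*(wR - wL)/L = 0.191*(-4.36 - (-4.76))/0.647 = 0.1181

0.1181 rad/s


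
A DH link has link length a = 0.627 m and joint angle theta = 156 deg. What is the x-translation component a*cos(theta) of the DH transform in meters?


a*cos(theta) = 0.627*cos(156 deg) = -0.5728

-0.5728 m


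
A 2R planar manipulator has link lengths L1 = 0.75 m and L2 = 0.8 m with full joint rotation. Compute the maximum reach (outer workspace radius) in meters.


r_max = L1 + L2 = 0.75 + 0.8 = 1.5500

1.5500 m


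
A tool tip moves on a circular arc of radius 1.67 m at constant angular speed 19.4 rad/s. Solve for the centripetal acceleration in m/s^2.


a_c = omega^2 * r = 19.4^2 * 1.67 = 628.5212

628.5212 m/s^2


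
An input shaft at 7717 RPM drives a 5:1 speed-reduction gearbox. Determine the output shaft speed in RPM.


omega_out = omega_in / N = 7717 / 5 = 1543.4000

1543.4000 RPM


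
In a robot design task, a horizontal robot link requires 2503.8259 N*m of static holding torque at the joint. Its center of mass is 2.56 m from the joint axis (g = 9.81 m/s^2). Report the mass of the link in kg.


m = tau / (g*L) = 2503.8259 / (9.81 * 2.56) = 99.7000

99.7000 kg


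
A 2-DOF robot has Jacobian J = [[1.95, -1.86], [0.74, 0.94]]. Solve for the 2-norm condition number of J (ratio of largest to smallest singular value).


JJ^T eigenvalues: trace(JJ^T) = 8.6933, det(JJ^T) = det(J)^2 = 10.30024836
s_max^2 = (8.6933 + sqrt(34.37247145))/2 = 7.27805203
s_min^2 = (8.6933 - sqrt(34.37247145))/2 = 1.41524797
kappa = s_max/s_min = sqrt(7.27805203/1.41524797) = 2.2677

2.2677


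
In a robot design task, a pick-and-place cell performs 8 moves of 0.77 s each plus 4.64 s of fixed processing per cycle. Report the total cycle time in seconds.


T = 8*0.77 + 4.64 = 10.8000

10.8000 s


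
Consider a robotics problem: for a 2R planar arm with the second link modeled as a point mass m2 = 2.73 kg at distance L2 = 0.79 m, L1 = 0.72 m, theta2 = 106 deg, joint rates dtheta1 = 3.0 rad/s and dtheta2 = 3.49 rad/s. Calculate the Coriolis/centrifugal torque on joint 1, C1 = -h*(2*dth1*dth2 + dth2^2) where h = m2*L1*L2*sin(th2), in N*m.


h = m2*L1*L2*sin(th2) = 2.73*0.72*0.79*sin(106 deg) = 1.492670
C1 = -h*(2*3.0*3.49 + 3.49^2) = -1.492670*33.1201 = -49.4374

-49.4374 N*m


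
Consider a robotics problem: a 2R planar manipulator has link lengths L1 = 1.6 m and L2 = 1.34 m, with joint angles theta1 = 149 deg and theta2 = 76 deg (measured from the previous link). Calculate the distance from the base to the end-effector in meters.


x = L1*cos(th1) + L2*cos(th1+th2) = -2.318991
y = L1*sin(th1) + L2*sin(th1+th2) = -0.123462
d = sqrt(x^2 + y^2) = sqrt(5.377719 + 0.015243) = 2.3223

2.3223 m


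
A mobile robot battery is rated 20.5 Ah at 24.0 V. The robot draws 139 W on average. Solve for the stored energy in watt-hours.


E = capacity * V = 20.5*24.0 = 492.0000

492.0000 Wh


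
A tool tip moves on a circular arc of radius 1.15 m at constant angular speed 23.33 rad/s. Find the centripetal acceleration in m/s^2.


a_c = omega^2 * r = 23.33^2 * 1.15 = 625.9322

625.9322 m/s^2


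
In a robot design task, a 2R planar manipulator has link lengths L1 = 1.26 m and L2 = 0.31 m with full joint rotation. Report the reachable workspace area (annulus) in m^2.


r_max = L1 + L2 = 1.5700, r_min = |L1 - L2| = 0.9500
A = pi*(r_max^2 - r_min^2) = pi*(2.4649 - 0.9025) = 4.9084

4.9084 m^2


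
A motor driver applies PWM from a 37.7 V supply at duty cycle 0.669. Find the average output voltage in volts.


V_avg = V_supply * D = 37.7*0.669 = 25.2213

25.2213 V


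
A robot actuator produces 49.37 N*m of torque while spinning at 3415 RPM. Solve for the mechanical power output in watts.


omega = 3415 * 2*pi/60 = 357.617964 rad/s
P = tau * omega = 49.37 * 357.617964 = 17655.5989

17655.5989 W


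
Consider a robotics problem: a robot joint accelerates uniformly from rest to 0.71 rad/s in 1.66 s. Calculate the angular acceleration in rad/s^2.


alpha = delta_omega / t = 0.71 / 1.66 = 0.4277

0.4277 rad/s^2


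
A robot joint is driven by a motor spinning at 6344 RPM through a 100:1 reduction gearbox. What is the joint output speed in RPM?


omega_joint = omega_motor / N = 6344 / 100 = 63.4400

63.4400 RPM


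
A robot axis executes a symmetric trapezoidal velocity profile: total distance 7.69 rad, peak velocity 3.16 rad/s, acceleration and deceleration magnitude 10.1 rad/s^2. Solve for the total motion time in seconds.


t_acc = v/a = 3.16/10.1 = 0.312871 s
d_acc = v^2/(2a) = 0.494337 rad (each ramp)
d_cruise = 7.69 - 2*0.494337 = 6.701326 rad
t_cruise = 6.701326/3.16 = 2.120673 s
t_total = 2*0.312871 + 2.120673 = 2.7464

2.7464 s


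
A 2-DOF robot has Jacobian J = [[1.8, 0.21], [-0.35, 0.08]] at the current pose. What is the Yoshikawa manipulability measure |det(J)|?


det(J) = 1.8*0.08 - (0.21)*(-0.35) = 0.2175
|det(J)| = 0.2175

0.2175


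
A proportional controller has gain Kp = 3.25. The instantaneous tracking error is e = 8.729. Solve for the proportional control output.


u_P = Kp * e = 3.25 * 8.729 = 28.3692

28.3692


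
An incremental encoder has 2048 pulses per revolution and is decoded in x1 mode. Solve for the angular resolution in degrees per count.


resolution = 360 / (PPR * 1) = 360 / 2048 = 0.1758

0.1758 degrees


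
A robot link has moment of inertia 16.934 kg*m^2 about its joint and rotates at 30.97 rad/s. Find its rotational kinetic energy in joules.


KE = (1/2)*I*omega^2 = 0.5*16.934*30.97^2 = 8121.0460

8121.0460 J


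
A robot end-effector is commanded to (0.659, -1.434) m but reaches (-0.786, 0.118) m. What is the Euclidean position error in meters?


dx = -0.786 - (0.659) = -1.4450, dy = 0.118 - (-1.434) = 1.5520
err = sqrt(2.088025 + 2.408704) = 2.1205

2.1205 m


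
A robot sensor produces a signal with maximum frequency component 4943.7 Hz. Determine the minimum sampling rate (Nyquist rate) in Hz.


f_s,min = 2*f_max = 2*4943.7 = 9887.4000

9887.4000 Hz


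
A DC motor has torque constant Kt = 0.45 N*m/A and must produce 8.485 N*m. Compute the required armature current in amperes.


I = tau / Kt = 8.485/0.45 = 18.8556

18.8556 A


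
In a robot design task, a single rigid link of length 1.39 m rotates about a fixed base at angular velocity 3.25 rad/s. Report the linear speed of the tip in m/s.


v = L*omega = 1.39 * 3.25 = 4.5175

4.5175 m/s


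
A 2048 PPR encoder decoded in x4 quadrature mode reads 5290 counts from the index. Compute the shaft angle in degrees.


angle = counts * 360 / (PPR*4) = 5290 * 360 / 8192 = 232.4707

232.4707 degrees


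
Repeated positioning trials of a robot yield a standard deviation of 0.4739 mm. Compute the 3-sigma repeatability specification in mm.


repeatability = 3*sigma = 3*0.4739 = 1.4217

1.4217 mm


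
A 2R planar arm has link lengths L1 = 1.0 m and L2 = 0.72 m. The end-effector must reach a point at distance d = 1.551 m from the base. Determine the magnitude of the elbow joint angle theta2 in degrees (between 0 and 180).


cos(th2) = (d^2 - L1^2 - L2^2)/(2*L1*L2) = (1.551^2 - 1.0^2 - 0.72^2)/(2*1.0*0.72) = 0.61611181
th2 = acos(0.61611181) = 51.9672 deg

51.9672 degrees


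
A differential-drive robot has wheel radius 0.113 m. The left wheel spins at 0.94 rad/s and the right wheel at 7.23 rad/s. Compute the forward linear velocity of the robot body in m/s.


v = r*(wR + wL)/2 = 0.113*(7.23 + 0.94)/2 = 0.4616

0.4616 m/s


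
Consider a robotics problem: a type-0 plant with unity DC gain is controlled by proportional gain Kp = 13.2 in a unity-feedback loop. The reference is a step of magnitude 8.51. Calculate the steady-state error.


e_ss = R/(1 + Kp) = 8.51/(1 + 13.2) = 8.51/14.2000 = 0.5993

0.5993
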